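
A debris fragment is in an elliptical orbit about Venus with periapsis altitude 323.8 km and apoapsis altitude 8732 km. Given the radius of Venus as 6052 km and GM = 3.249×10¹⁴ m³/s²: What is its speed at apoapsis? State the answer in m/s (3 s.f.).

r_p = 6052 + 323.8 = 6375.8 km = 6.3758×10⁶ m.
r_a = 6052 + 8732 = 14784 km = 1.4784×10⁷ m.
Semi-major axis a = (r_p + r_a)/2 = 10580 km = 1.058×10⁷ m.
Vis-viva: v² = μ(2/r − 1/a) = 3.249×10¹⁴ × (1.353×10⁻⁷ − 9.452×10⁻⁸) = 1.324×10⁷ m²/s².
v = 3639 m/s.

v ≈ 3640 m/s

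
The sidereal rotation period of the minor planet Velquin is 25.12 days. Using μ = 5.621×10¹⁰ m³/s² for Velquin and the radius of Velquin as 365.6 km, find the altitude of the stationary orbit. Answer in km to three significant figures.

T = 25.12 days = 2.170×10⁶ s.
A synchronous orbit has period T, so by Kepler's third law a = (μT²/4π²)^(1/3).
μT²/4π² = 5.621×10¹⁰ × (2.170×10⁶)² / 39.48 = 6.707×10²¹ m³.
a = 1.886×10⁷ m = 18858 km.
Altitude h = a − R = 18858 − 365.6 = 18493 km.

h_sync ≈ 18500 km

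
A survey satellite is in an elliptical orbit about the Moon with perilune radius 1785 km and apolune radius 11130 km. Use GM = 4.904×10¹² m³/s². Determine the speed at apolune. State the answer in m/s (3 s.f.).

Semi-major axis a = (r_p + r_a)/2 = 6457.5 km = 6.458×10⁶ m.
Vis-viva: v² = μ(2/r − 1/a) = 4.904×10¹² × (1.797×10⁻⁷ − 1.549×10⁻⁷) = 1.218×10⁵ m²/s².
v = 349.0 m/s.

v ≈ 349 m/s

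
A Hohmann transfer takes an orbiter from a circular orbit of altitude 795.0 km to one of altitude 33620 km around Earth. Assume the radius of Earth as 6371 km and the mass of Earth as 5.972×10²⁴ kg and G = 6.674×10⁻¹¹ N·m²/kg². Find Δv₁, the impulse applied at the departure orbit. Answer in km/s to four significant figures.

Δv ≈ 2.255 km/s

μ = GM = 6.674×10⁻¹¹ × 5.972×10²⁴ = 3.986×10¹⁴ m³/s².
r₁ = 6371 + 795.0 = 7166.0 km = 7.1660×10⁶ m.
r₂ = 6371 + 33620 = 39991 km = 3.9991×10⁷ m.
Transfer ellipse a_t = (r₁ + r₂)/2 = 2.358×10⁷ m.
At r₁: circular v_c1 = √(μ/r₁) = 7458 m/s; transfer-perigee v_p = √[μ(2/r₁ − 1/a_t)] = 9713 m/s.
Δv₁ = v_p − v_c1 = 2255 m/s.
= 2.255 km/s.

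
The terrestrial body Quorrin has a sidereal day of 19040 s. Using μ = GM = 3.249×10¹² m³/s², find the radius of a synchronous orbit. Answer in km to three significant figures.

r_sync ≈ 3100 km

A synchronous orbit has period T, so by Kepler's third law a = (μT²/4π²)^(1/3).
μT²/4π² = 3.249×10¹² × (1.904×10⁴)² / 39.48 = 2.983×10¹⁹ m³.
a = 3.102×10⁶ m = 3101.5 km.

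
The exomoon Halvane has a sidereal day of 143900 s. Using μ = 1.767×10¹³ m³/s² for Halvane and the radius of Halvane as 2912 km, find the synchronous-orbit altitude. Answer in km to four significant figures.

h_sync ≈ 18090 km

A synchronous orbit has period T, so by Kepler's third law a = (μT²/4π²)^(1/3).
μT²/4π² = 1.767×10¹³ × (1.439×10⁵)² / 39.48 = 9.268×10²¹ m³.
a = 2.101×10⁷ m = 21005 km.
Altitude h = a − R = 21005 − 2912 = 18093 km.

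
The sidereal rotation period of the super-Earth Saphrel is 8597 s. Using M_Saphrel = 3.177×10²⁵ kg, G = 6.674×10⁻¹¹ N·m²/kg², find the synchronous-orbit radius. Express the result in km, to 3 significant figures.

r_sync ≈ 15800 km

μ = GM = 6.674×10⁻¹¹ × 3.177×10²⁵ = 2.120×10¹⁵ m³/s².
A synchronous orbit has period T, so by Kepler's third law a = (μT²/4π²)^(1/3).
μT²/4π² = 2.120×10¹⁵ × (8.597×10³)² / 39.48 = 3.970×10²¹ m³.
a = 1.583×10⁷ m = 15834 km.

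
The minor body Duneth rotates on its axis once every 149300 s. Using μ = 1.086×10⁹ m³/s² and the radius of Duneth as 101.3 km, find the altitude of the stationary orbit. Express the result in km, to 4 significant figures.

h_sync ≈ 748.3 km

A synchronous orbit has period T, so by Kepler's third law a = (μT²/4π²)^(1/3).
μT²/4π² = 1.086×10⁹ × (1.493×10⁵)² / 39.48 = 6.132×10¹⁷ m³.
a = 8.496×10⁵ m = 849.56 km.
Altitude h = a − R = 849.56 − 101.3 = 748.26 km.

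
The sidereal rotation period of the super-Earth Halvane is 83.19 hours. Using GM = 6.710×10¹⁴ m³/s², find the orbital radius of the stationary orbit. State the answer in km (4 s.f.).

r_sync ≈ 1.151×10⁵ km

T = 83.19 hours = 2.995×10⁵ s.
A synchronous orbit has period T, so by Kepler's third law a = (μT²/4π²)^(1/3).
μT²/4π² = 6.710×10¹⁴ × (2.995×10⁵)² / 39.48 = 1.524×10²⁴ m³.
a = 1.151×10⁸ m = 1.1509×10⁵ km.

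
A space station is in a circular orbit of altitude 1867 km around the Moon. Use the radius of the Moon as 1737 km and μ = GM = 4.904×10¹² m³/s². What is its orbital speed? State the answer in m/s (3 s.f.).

v ≈ 1170 m/s

r = 1737 + 1867 = 3604.0 km = 3.6040×10⁶ m.
For a circular orbit v = √(μ/r) = √(4.904×10¹² / 3.604×10⁶) = √(1.361×10⁶) = 1166 m/s.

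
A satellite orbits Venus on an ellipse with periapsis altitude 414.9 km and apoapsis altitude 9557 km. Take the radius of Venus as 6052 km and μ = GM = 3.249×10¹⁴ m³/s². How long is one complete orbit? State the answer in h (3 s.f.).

r_p = 6052 + 414.9 = 6466.9 km = 6.4669×10⁶ m.
r_a = 6052 + 9557 = 15609 km = 1.5609×10⁷ m.
Semi-major axis a = (r_p + r_a)/2 = (6466.9 + 15609)/2 = 11038 km = 1.104×10⁷ m.
By Kepler's third law T = 2π√(a³/μ) = 2π × 2.035×10³ = 1.278×10⁴ s.
= 3.551 h.

T ≈ 3.55 h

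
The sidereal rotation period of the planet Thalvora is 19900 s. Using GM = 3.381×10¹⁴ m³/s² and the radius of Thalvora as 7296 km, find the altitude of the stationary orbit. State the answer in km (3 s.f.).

h_sync ≈ 7730 km

A synchronous orbit has period T, so by Kepler's third law a = (μT²/4π²)^(1/3).
μT²/4π² = 3.381×10¹⁴ × (1.990×10⁴)² / 39.48 = 3.391×10²¹ m³.
a = 1.502×10⁷ m = 15024 km.
Altitude h = a − R = 15024 − 7296 = 7728.4 km.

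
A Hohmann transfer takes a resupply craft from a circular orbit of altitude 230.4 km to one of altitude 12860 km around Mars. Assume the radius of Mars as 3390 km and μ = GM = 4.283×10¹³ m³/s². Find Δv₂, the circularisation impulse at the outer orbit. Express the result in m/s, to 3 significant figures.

r₁ = 3390 + 230.4 = 3620.4 km = 3.6204×10⁶ m.
r₂ = 3390 + 12860 = 16250 km = 1.6250×10⁷ m.
Transfer ellipse a_t = (r₁ + r₂)/2 = 9.935×10⁶ m.
At r₁: circular v_c1 = √(μ/r₁) = 3440 m/s; transfer-periapsis v_p = √[μ(2/r₁ − 1/a_t)] = 4399 m/s.
At r₂: circular v_c2 = √(μ/r₂) = 1623 m/s; transfer-apoapsis v_a = √[μ(2/r₂ − 1/a_t)] = 980.0 m/s.
Δv₂ = v_c2 − v_a = 643.5 m/s.

Δv ≈ 643 m/s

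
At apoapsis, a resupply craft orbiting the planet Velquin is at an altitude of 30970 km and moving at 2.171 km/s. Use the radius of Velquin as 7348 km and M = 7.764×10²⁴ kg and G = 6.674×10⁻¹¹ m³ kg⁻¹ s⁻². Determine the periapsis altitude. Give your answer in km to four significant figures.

periapsis altitude ≈ 739.0 km

μ = GM = 6.674×10⁻¹¹ × 7.764×10²⁴ = 5.182×10¹⁴ m³/s².
r_a = 7348 + 30970 = 38318 km = 3.832×10⁷ m.
Specific energy ε = v²/2 − μ/r = -1.117×10⁷ J/kg, so a = −μ/(2ε) = 2.320×10⁷ m.
The apsides satisfy r_p + r_a = 2a, so the periapsis radius is 2a − r_a = 8.087×10⁶ m = 8087.0 km.
Periapsis altitude = 8087.0 − 7348 = 738.96 km.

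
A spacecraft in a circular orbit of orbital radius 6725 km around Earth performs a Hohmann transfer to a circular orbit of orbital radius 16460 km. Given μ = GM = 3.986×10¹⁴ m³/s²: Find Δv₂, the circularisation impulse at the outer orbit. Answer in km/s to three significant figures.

Δv ≈ 1.17 km/s

r₁ = 6725 km = 6.725×10⁶ m.
r₂ = 16460 km = 1.646×10⁷ m.
Transfer ellipse a_t = (r₁ + r₂)/2 = 1.159×10⁷ m.
At r₁: circular v_c1 = √(μ/r₁) = 7699 m/s; transfer-perigee v_p = √[μ(2/r₁ − 1/a_t)] = 9174 m/s.
At r₂: circular v_c2 = √(μ/r₂) = 4921 m/s; transfer-apogee v_a = √[μ(2/r₂ − 1/a_t)] = 3748 m/s.
Δv₂ = v_c2 − v_a = 1173 m/s.
= 1.173 km/s.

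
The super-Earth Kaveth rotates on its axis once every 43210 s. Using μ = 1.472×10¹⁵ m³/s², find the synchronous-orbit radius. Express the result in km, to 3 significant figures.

A synchronous orbit has period T, so by Kepler's third law a = (μT²/4π²)^(1/3).
μT²/4π² = 1.472×10¹⁵ × (4.321×10⁴)² / 39.48 = 6.962×10²² m³.
a = 4.114×10⁷ m = 41138 km.

r_sync ≈ 41100 km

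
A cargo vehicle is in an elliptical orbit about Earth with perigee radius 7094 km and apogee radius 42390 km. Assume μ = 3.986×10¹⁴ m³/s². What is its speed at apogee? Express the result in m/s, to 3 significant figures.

v ≈ 1640 m/s

Semi-major axis a = (r_p + r_a)/2 = 24742 km = 2.474×10⁷ m.
Vis-viva: v² = μ(2/r − 1/a) = 3.986×10¹⁴ × (4.718×10⁻⁸ − 4.042×10⁻⁸) = 2.696×10⁶ m²/s².
v = 1642 m/s.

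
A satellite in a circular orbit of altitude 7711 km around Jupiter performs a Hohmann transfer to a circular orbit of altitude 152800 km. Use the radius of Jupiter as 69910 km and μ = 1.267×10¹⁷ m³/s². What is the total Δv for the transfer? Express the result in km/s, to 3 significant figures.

r₁ = 69910 + 7711 = 77621 km = 7.7621×10⁷ m.
r₂ = 69910 + 152800 = 222710 km = 2.2271×10⁸ m.
Transfer ellipse a_t = (r₁ + r₂)/2 = 1.502×10⁸ m.
At r₁: circular v_c1 = √(μ/r₁) = 40400 m/s; transfer-perijove v_p = √[μ(2/r₁ − 1/a_t)] = 49200 m/s.
Δv₁ = v_p − v_c1 = 8800 m/s.
At r₂: circular v_c2 = √(μ/r₂) = 23850 m/s; transfer-apojove v_a = √[μ(2/r₂ − 1/a_t)] = 17150 m/s.
Δv₂ = v_c2 − v_a = 6703 m/s.
Total Δv = Δv₁ + Δv₂ = 15500 m/s = 15.50 km/s.

Δv_total ≈ 15.5 km/s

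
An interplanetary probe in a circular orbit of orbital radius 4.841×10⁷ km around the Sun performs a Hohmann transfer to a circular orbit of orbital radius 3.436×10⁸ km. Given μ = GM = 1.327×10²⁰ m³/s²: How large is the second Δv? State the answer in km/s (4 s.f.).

Δv ≈ 9.886 km/s

r₁ = 4.841×10⁷ km = 4.841×10¹⁰ m.
r₂ = 3.436×10⁸ km = 3.436×10¹¹ m.
Transfer ellipse a_t = (r₁ + r₂)/2 = 1.960×10¹¹ m.
At r₁: circular v_c1 = √(μ/r₁) = 52360 m/s; transfer-perihelion v_p = √[μ(2/r₁ − 1/a_t)] = 69320 m/s.
At r₂: circular v_c2 = √(μ/r₂) = 19650 m/s; transfer-aphelion v_a = √[μ(2/r₂ − 1/a_t)] = 9767 m/s.
Δv₂ = v_c2 − v_a = 9886 m/s.
= 9.886 km/s.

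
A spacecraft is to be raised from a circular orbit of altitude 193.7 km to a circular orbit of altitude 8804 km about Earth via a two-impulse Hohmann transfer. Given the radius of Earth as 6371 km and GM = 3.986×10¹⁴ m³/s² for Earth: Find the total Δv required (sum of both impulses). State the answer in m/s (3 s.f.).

Δv_total ≈ 2560 m/s

r₁ = 6371 + 193.7 = 6564.7 km = 6.5647×10⁶ m.
r₂ = 6371 + 8804 = 15175 km = 1.5175×10⁷ m.
Transfer ellipse a_t = (r₁ + r₂)/2 = 1.087×10⁷ m.
At r₁: circular v_c1 = √(μ/r₁) = 7792 m/s; transfer-perigee v_p = √[μ(2/r₁ − 1/a_t)] = 9207 m/s.
Δv₁ = v_p − v_c1 = 1415 m/s.
At r₂: circular v_c2 = √(μ/r₂) = 5125 m/s; transfer-apogee v_a = √[μ(2/r₂ − 1/a_t)] = 3983 m/s.
Δv₂ = v_c2 − v_a = 1142 m/s.
Total Δv = Δv₁ + Δv₂ = 2557 m/s.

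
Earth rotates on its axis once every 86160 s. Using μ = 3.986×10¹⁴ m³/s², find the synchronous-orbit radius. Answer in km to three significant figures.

r_sync ≈ 42200 km

A synchronous orbit has period T, so by Kepler's third law a = (μT²/4π²)^(1/3).
μT²/4π² = 3.986×10¹⁴ × (8.616×10⁴)² / 39.48 = 7.495×10²² m³.
a = 4.216×10⁷ m = 42163 km.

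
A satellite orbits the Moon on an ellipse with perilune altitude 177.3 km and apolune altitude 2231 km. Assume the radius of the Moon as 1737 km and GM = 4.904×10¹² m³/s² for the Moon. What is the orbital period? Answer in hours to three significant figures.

T ≈ 3.98 hours

r_p = 1737 + 177.3 = 1914.3 km = 1.9143×10⁶ m.
r_a = 1737 + 2231 = 3968.0 km = 3.9680×10⁶ m.
Semi-major axis a = (r_p + r_a)/2 = (1914.3 + 3968.0)/2 = 2941.2 km = 2.941×10⁶ m.
By Kepler's third law T = 2π√(a³/μ) = 2π × 2.278×10³ = 1.431×10⁴ s.
= 3.975 hours.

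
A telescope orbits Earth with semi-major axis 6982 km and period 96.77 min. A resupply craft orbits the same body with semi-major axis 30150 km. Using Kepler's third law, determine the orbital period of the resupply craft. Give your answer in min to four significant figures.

T₂ ≈ 868.4 min

Kepler's third law: T² ∝ a³, so T₂ = T₁ (a₂/a₁)^(3/2).
a₂/a₁ = 4.318, (a₂/a₁)^(3/2) = 8.973.
T₂ = 96.77 × 8.973 = 868.4 min.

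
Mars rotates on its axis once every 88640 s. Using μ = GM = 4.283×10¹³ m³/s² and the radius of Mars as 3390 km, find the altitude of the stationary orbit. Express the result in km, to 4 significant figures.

A synchronous orbit has period T, so by Kepler's third law a = (μT²/4π²)^(1/3).
μT²/4π² = 4.283×10¹³ × (8.864×10⁴)² / 39.48 = 8.524×10²¹ m³.
a = 2.043×10⁷ m = 20428 km.
Altitude h = a − R = 20428 − 3390 = 17038 km.

h_sync ≈ 17040 km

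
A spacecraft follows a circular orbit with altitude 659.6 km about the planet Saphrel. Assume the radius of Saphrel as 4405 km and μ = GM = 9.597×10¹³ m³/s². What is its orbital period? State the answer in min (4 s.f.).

r = 4405 + 659.6 = 5064.6 km = 5.0646×10⁶ m.
Kepler's third law: T = 2π√(r³/μ) = 2π√((5.065×10⁶)³ / 9.597×10¹³).
r³/μ = 1.354×10⁶ s², so T = 2π × 1.163×10³ = 7.310×10³ s.
Converting: 7.310×10³ s ÷ 60.00 = 121.8 min.

T ≈ 121.8 min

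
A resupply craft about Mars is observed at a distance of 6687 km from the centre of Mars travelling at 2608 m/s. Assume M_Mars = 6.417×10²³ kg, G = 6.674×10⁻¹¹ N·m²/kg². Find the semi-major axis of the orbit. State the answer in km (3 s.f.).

μ = GM = 6.674×10⁻¹¹ × 6.417×10²³ = 4.283×10¹³ m³/s².
r = 6.687×10⁶ m.
Vis-viva rearranged: 1/a = 2/r − v²/μ = 2.991×10⁻⁷ − 1.588×10⁻⁷ = 1.403×10⁻⁷ m⁻¹.
a = 7.129×10⁶ m = 7129.1 km.

a ≈ 7130 km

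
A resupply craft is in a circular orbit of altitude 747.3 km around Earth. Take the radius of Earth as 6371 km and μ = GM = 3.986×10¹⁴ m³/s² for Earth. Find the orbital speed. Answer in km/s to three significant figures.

r = 6371 + 747.3 = 7118.3 km = 7.1183×10⁶ m.
For a circular orbit v = √(μ/r) = √(3.986×10¹⁴ / 7.118×10⁶) = √(5.600×10⁷) = 7483 m/s.
That is 7.483 km/s.

v ≈ 7.48 km/s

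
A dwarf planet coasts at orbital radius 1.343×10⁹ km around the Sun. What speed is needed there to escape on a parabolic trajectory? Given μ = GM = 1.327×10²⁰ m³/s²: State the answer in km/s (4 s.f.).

v_esc ≈ 14.06 km/s

r = 1.343×10⁹ km = 1.343×10¹² m.
Escape speed v_esc = √(2μ/r) = √(2 × 1.327×10²⁰ / 1.343×10¹²) = √(1.976×10⁸) = 14060 m/s.
= 14.06 km/s.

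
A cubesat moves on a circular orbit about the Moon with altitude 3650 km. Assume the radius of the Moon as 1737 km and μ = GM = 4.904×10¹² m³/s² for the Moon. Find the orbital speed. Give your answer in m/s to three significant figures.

v ≈ 954 m/s

r = 1737 + 3650 = 5387.0 km = 5.3870×10⁶ m.
For a circular orbit v = √(μ/r) = √(4.904×10¹² / 5.387×10⁶) = √(9.103×10⁵) = 954.1 m/s.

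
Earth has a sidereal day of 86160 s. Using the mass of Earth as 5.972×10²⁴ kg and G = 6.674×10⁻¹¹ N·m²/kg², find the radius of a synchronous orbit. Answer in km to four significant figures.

r_sync ≈ 42160 km

μ = GM = 6.674×10⁻¹¹ × 5.972×10²⁴ = 3.986×10¹⁴ m³/s².
A synchronous orbit has period T, so by Kepler's third law a = (μT²/4π²)^(1/3).
μT²/4π² = 3.986×10¹⁴ × (8.616×10⁴)² / 39.48 = 7.495×10²² m³.
a = 4.216×10⁷ m = 42162 km.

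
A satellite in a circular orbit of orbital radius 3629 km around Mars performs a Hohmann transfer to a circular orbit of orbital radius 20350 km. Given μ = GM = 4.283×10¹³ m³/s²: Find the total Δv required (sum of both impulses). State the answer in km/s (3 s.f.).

Δv_total ≈ 1.69 km/s

r₁ = 3629 km = 3.629×10⁶ m.
r₂ = 20350 km = 2.035×10⁷ m.
Transfer ellipse a_t = (r₁ + r₂)/2 = 1.199×10⁷ m.
At r₁: circular v_c1 = √(μ/r₁) = 3435 m/s; transfer-periapsis v_p = √[μ(2/r₁ − 1/a_t)] = 4476 m/s.
Δv₁ = v_p − v_c1 = 1040 m/s.
At r₂: circular v_c2 = √(μ/r₂) = 1451 m/s; transfer-apoapsis v_a = √[μ(2/r₂ − 1/a_t)] = 798.2 m/s.
Δv₂ = v_c2 − v_a = 652.6 m/s.
Total Δv = Δv₁ + Δv₂ = 1693 m/s = 1.693 km/s.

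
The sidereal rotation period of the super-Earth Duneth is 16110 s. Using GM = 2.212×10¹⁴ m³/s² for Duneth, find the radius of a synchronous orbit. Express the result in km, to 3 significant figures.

A synchronous orbit has period T, so by Kepler's third law a = (μT²/4π²)^(1/3).
μT²/4π² = 2.212×10¹⁴ × (1.611×10⁴)² / 39.48 = 1.454×10²¹ m³.
a = 1.133×10⁷ m = 11329 km.

r_sync ≈ 11300 km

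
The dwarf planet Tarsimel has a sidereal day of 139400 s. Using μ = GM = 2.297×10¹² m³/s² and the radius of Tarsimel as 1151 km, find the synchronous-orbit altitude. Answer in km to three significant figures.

h_sync ≈ 9270 km

A synchronous orbit has period T, so by Kepler's third law a = (μT²/4π²)^(1/3).
μT²/4π² = 2.297×10¹² × (1.394×10⁵)² / 39.48 = 1.131×10²¹ m³.
a = 1.042×10⁷ m = 10418 km.
Altitude h = a − R = 10418 − 1151 = 9266.8 km.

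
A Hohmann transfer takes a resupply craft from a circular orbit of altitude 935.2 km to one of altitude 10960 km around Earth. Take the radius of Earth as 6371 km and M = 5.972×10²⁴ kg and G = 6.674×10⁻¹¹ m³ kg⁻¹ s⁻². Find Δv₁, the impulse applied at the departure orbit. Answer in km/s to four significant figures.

Δv ≈ 1.375 km/s

μ = GM = 6.674×10⁻¹¹ × 5.972×10²⁴ = 3.986×10¹⁴ m³/s².
r₁ = 6371 + 935.2 = 7306.2 km = 7.3062×10⁶ m.
r₂ = 6371 + 10960 = 17331 km = 1.7331×10⁷ m.
Transfer ellipse a_t = (r₁ + r₂)/2 = 1.232×10⁷ m.
At r₁: circular v_c1 = √(μ/r₁) = 7386 m/s; transfer-perigee v_p = √[μ(2/r₁ − 1/a_t)] = 8761 m/s.
Δv₁ = v_p − v_c1 = 1375 m/s.
= 1.375 km/s.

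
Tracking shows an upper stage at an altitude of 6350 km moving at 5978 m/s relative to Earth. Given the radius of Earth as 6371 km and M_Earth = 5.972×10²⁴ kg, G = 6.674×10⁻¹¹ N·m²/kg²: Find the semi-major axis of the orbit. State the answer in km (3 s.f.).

μ = GM = 6.674×10⁻¹¹ × 5.972×10²⁴ = 3.986×10¹⁴ m³/s².
r = 6371 + 6350 = 12721 km = 1.272×10⁷ m.
Specific orbital energy ε = v²/2 − μ/r = (5978)²/2 − 3.986×10¹⁴/1.272×10⁷ = -1.346×10⁷ J/kg.
Since ε = −μ/(2a), a = −μ/(2ε) = 1.480×10⁷ m = 14802 km.

a ≈ 14800 km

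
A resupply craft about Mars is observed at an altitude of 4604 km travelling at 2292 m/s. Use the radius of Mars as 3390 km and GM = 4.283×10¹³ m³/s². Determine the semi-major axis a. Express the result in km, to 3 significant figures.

a ≈ 7840 km

r = 3390 + 4604 = 7994.0 km = 7.994×10⁶ m.
Specific orbital energy ε = v²/2 − μ/r = (2292)²/2 − 4.283×10¹³/7.994×10⁶ = -2.731×10⁶ J/kg.
Since ε = −μ/(2a), a = −μ/(2ε) = 7.841×10⁶ m = 7841.1 km.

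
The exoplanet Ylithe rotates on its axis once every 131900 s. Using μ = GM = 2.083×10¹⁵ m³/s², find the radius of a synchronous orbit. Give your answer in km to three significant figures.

r_sync ≈ 97200 km

A synchronous orbit has period T, so by Kepler's third law a = (μT²/4π²)^(1/3).
μT²/4π² = 2.083×10¹⁵ × (1.319×10⁵)² / 39.48 = 9.180×10²³ m³.
a = 9.719×10⁷ m = 97187 km.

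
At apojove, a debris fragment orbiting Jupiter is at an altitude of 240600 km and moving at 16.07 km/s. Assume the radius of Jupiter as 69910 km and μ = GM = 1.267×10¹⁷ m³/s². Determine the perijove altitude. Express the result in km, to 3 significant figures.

perijove altitude ≈ 73800 km

r_a = 69910 + 240600 = 3.1051×10⁵ km = 3.105×10⁸ m.
Specific energy ε = v²/2 − μ/r = -2.789×10⁸ J/kg, so a = −μ/(2ε) = 2.271×10⁸ m.
The apsides satisfy r_p + r_a = 2a, so the perijove radius is 2a − r_a = 1.437×10⁸ m = 1.4375×10⁵ km.
Perijove altitude = 1.4375×10⁵ − 69910 = 73839 km.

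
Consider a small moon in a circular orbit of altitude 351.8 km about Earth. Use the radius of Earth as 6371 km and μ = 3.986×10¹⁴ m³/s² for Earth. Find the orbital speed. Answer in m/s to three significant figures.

r = 6371 + 351.8 = 6722.8 km = 6.7228×10⁶ m.
For a circular orbit v = √(μ/r) = √(3.986×10¹⁴ / 6.723×10⁶) = √(5.929×10⁷) = 7700 m/s.

v ≈ 7700 m/s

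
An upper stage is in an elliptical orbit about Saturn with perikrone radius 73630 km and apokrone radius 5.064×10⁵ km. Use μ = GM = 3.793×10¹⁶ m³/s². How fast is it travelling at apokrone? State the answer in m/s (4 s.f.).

v ≈ 4361 m/s

Semi-major axis a = (r_p + r_a)/2 = 2.9002×10⁵ km = 2.900×10⁸ m.
Vis-viva: v² = μ(2/r − 1/a) = 3.793×10¹⁶ × (3.949×10⁻⁹ − 3.448×10⁻⁹) = 1.902×10⁷ m²/s².
v = 4361 m/s.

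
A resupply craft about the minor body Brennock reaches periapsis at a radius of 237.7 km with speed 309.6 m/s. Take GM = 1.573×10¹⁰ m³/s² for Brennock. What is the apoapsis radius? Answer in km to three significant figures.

r_p = 2.377×10⁵ m.
Specific energy ε = v²/2 − μ/r = -1.825×10⁴ J/kg, so a = −μ/(2ε) = 4.310×10⁵ m.
The apsides satisfy r_p + r_a = 2a, so the apoapsis radius is 2a − r_p = 6.242×10⁵ m = 624.23 km.

apoapsis radius ≈ 624 km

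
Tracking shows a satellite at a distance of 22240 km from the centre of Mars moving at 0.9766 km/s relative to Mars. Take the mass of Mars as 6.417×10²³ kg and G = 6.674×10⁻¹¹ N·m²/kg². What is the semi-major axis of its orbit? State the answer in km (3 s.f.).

a ≈ 14800 km

μ = GM = 6.674×10⁻¹¹ × 6.417×10²³ = 4.283×10¹³ m³/s².
r = 2.224×10⁷ m.
Specific orbital energy ε = v²/2 − μ/r = (976.6)²/2 − 4.283×10¹³/2.224×10⁷ = -1.449×10⁶ J/kg.
Since ε = −μ/(2a), a = −μ/(2ε) = 1.478×10⁷ m = 14780 km.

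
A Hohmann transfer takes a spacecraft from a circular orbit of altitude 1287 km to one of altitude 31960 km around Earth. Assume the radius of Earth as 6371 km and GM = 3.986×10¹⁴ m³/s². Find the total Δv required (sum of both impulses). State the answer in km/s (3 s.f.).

r₁ = 6371 + 1287 = 7658.0 km = 7.6580×10⁶ m.
r₂ = 6371 + 31960 = 38331 km = 3.8331×10⁷ m.
Transfer ellipse a_t = (r₁ + r₂)/2 = 2.299×10⁷ m.
At r₁: circular v_c1 = √(μ/r₁) = 7215 m/s; transfer-perigee v_p = √[μ(2/r₁ − 1/a_t)] = 9315 m/s.
Δv₁ = v_p − v_c1 = 2100 m/s.
At r₂: circular v_c2 = √(μ/r₂) = 3225 m/s; transfer-apogee v_a = √[μ(2/r₂ − 1/a_t)] = 1861 m/s.
Δv₂ = v_c2 − v_a = 1364 m/s.
Total Δv = Δv₁ + Δv₂ = 3464 m/s = 3.464 km/s.

Δv_total ≈ 3.46 km/s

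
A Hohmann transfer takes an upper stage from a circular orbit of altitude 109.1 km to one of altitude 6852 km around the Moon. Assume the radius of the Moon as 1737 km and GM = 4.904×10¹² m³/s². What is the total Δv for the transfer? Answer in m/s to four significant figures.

Δv_total ≈ 767.5 m/s

r₁ = 1737 + 109.1 = 1846.1 km = 1.8461×10⁶ m.
r₂ = 1737 + 6852 = 8589.0 km = 8.5890×10⁶ m.
Transfer ellipse a_t = (r₁ + r₂)/2 = 5.218×10⁶ m.
At r₁: circular v_c1 = √(μ/r₁) = 1630 m/s; transfer-perilune v_p = √[μ(2/r₁ − 1/a_t)] = 2091 m/s.
Δv₁ = v_p − v_c1 = 461.3 m/s.
At r₂: circular v_c2 = √(μ/r₂) = 755.6 m/s; transfer-apolune v_a = √[μ(2/r₂ − 1/a_t)] = 449.5 m/s.
Δv₂ = v_c2 − v_a = 306.2 m/s.
Total Δv = Δv₁ + Δv₂ = 767.5 m/s.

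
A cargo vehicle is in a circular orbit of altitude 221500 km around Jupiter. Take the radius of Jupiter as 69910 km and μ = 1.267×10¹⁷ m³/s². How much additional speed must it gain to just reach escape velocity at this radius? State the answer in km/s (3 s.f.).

Δv ≈ 8.64 km/s

r = 69910 + 221500 = 291410 km = 2.9141×10⁸ m.
Circular speed v_c = √(μ/r) = 20850 m/s.
Escape speed v_esc = √(2μ/r) = √2 × v_c = 29490 m/s.
Δv = v_esc − v_c = 8637 m/s = 8.637 km/s.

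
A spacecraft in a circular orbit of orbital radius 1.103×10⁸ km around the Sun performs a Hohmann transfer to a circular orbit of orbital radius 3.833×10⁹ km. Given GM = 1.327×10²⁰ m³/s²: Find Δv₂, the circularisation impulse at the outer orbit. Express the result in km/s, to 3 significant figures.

r₁ = 1.103×10⁸ km = 1.103×10¹¹ m.
r₂ = 3.833×10⁹ km = 3.833×10¹² m.
Transfer ellipse a_t = (r₁ + r₂)/2 = 1.972×10¹² m.
At r₁: circular v_c1 = √(μ/r₁) = 34690 m/s; transfer-perihelion v_p = √[μ(2/r₁ − 1/a_t)] = 48360 m/s.
At r₂: circular v_c2 = √(μ/r₂) = 5884 m/s; transfer-aphelion v_a = √[μ(2/r₂ − 1/a_t)] = 1392 m/s.
Δv₂ = v_c2 − v_a = 4492 m/s.
= 4.492 km/s.

Δv ≈ 4.49 km/s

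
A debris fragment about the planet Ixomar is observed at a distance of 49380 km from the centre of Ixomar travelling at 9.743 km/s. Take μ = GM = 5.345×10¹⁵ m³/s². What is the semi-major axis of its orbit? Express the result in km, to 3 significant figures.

a ≈ 44000 km

r = 4.938×10⁷ m.
Specific orbital energy ε = v²/2 − μ/r = (9743)²/2 − 5.345×10¹⁵/4.938×10⁷ = -6.078×10⁷ J/kg.
Since ε = −μ/(2a), a = −μ/(2ε) = 4.397×10⁷ m = 43971 km.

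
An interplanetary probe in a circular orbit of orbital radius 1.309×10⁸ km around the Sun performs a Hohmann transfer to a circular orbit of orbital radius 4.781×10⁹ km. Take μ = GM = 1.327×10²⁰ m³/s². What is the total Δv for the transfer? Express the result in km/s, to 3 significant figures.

r₁ = 1.309×10⁸ km = 1.309×10¹¹ m.
r₂ = 4.781×10⁹ km = 4.781×10¹² m.
Transfer ellipse a_t = (r₁ + r₂)/2 = 2.456×10¹² m.
At r₁: circular v_c1 = √(μ/r₁) = 31840 m/s; transfer-perihelion v_p = √[μ(2/r₁ − 1/a_t)] = 44420 m/s.
Δv₁ = v_p − v_c1 = 12580 m/s.
At r₂: circular v_c2 = √(μ/r₂) = 5268 m/s; transfer-aphelion v_a = √[μ(2/r₂ − 1/a_t)] = 1216 m/s.
Δv₂ = v_c2 − v_a = 4052 m/s.
Total Δv = Δv₁ + Δv₂ = 16640 m/s = 16.64 km/s.

Δv_total ≈ 16.6 km/s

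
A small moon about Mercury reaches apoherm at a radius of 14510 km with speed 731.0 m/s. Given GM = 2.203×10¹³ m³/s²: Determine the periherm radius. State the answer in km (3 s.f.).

periherm radius ≈ 3100 km

r_a = 1.451×10⁷ m.
Specific energy ε = v²/2 − μ/r = -1.251×10⁶ J/kg, so a = −μ/(2ε) = 8.804×10⁶ m.
The apsides satisfy r_p + r_a = 2a, so the periherm radius is 2a − r_a = 3.099×10⁶ m = 3098.7 km.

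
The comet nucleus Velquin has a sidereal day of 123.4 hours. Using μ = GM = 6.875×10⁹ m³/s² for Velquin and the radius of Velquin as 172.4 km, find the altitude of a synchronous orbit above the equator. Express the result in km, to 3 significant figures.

h_sync ≈ 3080 km

T = 123.4 hours = 4.442×10⁵ s.
A synchronous orbit has period T, so by Kepler's third law a = (μT²/4π²)^(1/3).
μT²/4π² = 6.875×10⁹ × (4.442×10⁵)² / 39.48 = 3.437×10¹⁹ m³.
a = 3.251×10⁶ m = 3251.2 km.
Altitude h = a − R = 3251.2 − 172.4 = 3078.8 km.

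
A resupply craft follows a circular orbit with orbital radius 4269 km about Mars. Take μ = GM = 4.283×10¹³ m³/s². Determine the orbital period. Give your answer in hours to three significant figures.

r = 4269 km = 4.269×10⁶ m.
Kepler's third law: T = 2π√(r³/μ) = 2π√((4.269×10⁶)³ / 4.283×10¹³).
r³/μ = 1.816×10⁶ s², so T = 2π × 1.348×10³ = 8.468×10³ s.
Converting: 8.468×10³ s ÷ 3600 = 2.352 hours.

T ≈ 2.35 hours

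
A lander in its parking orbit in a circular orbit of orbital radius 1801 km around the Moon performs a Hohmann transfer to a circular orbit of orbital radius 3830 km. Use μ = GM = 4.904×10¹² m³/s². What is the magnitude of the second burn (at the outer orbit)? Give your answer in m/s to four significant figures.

r₁ = 1801 km = 1.801×10⁶ m.
r₂ = 3830 km = 3.830×10⁶ m.
Transfer ellipse a_t = (r₁ + r₂)/2 = 2.816×10⁶ m.
At r₁: circular v_c1 = √(μ/r₁) = 1650 m/s; transfer-perilune v_p = √[μ(2/r₁ − 1/a_t)] = 1925 m/s.
At r₂: circular v_c2 = √(μ/r₂) = 1132 m/s; transfer-apolune v_a = √[μ(2/r₂ − 1/a_t)] = 905.0 m/s.
Δv₂ = v_c2 − v_a = 226.5 m/s.

Δv ≈ 226.5 m/s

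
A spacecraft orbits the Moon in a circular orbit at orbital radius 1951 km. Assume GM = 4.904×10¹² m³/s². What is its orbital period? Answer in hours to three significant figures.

T ≈ 2.15 hours

r = 1951 km = 1.951×10⁶ m.
Kepler's third law: T = 2π√(r³/μ) = 2π√((1.951×10⁶)³ / 4.904×10¹²).
r³/μ = 1.514×10⁶ s², so T = 2π × 1.231×10³ = 7.732×10³ s.
Converting: 7.732×10³ s ÷ 3600 = 2.148 hours.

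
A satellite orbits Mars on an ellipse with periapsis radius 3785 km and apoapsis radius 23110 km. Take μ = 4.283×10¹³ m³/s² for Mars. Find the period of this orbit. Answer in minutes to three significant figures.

Semi-major axis a = (r_p + r_a)/2 = (3785.0 + 23110)/2 = 13448 km = 1.345×10⁷ m.
By Kepler's third law T = 2π√(a³/μ) = 2π × 7.535×10³ = 4.734×10⁴ s.
= 789.1 minutes.

T ≈ 789 minutes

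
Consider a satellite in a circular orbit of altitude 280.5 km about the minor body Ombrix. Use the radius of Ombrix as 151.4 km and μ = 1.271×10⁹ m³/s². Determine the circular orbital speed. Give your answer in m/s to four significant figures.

r = 151.4 + 280.5 = 431.90 km = 4.3190×10⁵ m.
For a circular orbit v = √(μ/r) = √(1.271×10⁹ / 4.319×10⁵) = √(2.943×10³) = 54.25 m/s.

v ≈ 54.25 m/s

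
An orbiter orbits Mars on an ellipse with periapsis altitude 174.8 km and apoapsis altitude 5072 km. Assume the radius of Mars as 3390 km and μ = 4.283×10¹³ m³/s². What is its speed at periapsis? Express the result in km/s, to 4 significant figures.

r_p = 3390 + 174.8 = 3564.8 km = 3.5648×10⁶ m.
r_a = 3390 + 5072 = 8462.0 km = 8.4620×10⁶ m.
Semi-major axis a = (r_p + r_a)/2 = 6013.4 km = 6.013×10⁶ m.
Vis-viva: v² = μ(2/r − 1/a) = 4.283×10¹³ × (5.610×10⁻⁷ − 1.663×10⁻⁷) = 1.691×10⁷ m²/s².
v = 4112 m/s = 4.112 km/s.

v ≈ 4.112 km/s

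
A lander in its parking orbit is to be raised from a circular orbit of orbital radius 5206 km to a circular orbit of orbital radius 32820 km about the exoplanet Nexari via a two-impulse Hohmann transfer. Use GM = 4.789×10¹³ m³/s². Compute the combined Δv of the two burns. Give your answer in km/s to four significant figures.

r₁ = 5206 km = 5.206×10⁶ m.
r₂ = 32820 km = 3.282×10⁷ m.
Transfer ellipse a_t = (r₁ + r₂)/2 = 1.901×10⁷ m.
At r₁: circular v_c1 = √(μ/r₁) = 3033 m/s; transfer-periapsis v_p = √[μ(2/r₁ − 1/a_t)] = 3985 m/s.
Δv₁ = v_p − v_c1 = 951.9 m/s.
At r₂: circular v_c2 = √(μ/r₂) = 1208 m/s; transfer-apoapsis v_a = √[μ(2/r₂ − 1/a_t)] = 632.1 m/s.
Δv₂ = v_c2 − v_a = 575.9 m/s.
Total Δv = Δv₁ + Δv₂ = 1528 m/s = 1.528 km/s.

Δv_total ≈ 1.528 km/s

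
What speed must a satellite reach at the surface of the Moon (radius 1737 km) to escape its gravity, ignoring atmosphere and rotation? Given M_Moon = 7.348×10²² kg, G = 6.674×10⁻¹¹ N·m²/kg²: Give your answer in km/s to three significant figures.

μ = GM = 6.674×10⁻¹¹ × 7.348×10²² = 4.904×10¹² m³/s².
r = R = 1.737×10⁶ m.
Escape speed v_esc = √(2μ/r) = √(2 × 4.904×10¹² / 1.737×10⁶) = √(5.647×10⁶) = 2376 m/s.
= 2.376 km/s.

v_esc ≈ 2.38 km/s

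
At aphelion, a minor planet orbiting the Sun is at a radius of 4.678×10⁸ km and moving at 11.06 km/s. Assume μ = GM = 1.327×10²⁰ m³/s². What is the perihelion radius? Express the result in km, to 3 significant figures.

perihelion radius ≈ 1.29×10⁸ km

r_a = 4.678×10¹¹ m.
Specific energy ε = v²/2 − μ/r = -2.225×10⁸ J/kg, so a = −μ/(2ε) = 2.982×10¹¹ m.
The apsides satisfy r_p + r_a = 2a, so the perihelion radius is 2a − r_a = 1.286×10¹¹ m = 1.2859×10⁸ km.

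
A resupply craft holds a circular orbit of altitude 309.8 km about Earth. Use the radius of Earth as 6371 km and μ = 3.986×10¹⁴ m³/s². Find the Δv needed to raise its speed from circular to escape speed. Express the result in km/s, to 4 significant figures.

r = 6371 + 309.8 = 6680.8 km = 6.6808×10⁶ m.
Circular speed v_c = √(μ/r) = 7724 m/s.
Escape speed v_esc = √(2μ/r) = √2 × v_c = 10920 m/s.
Δv = v_esc − v_c = 3199 m/s = 3.199 km/s.

Δv ≈ 3.199 km/s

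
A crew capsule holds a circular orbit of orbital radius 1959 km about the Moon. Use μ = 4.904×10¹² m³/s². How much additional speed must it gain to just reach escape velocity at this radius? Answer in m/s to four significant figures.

Δv ≈ 655.4 m/s

r = 1959 km = 1.959×10⁶ m.
Circular speed v_c = √(μ/r) = 1582 m/s.
Escape speed v_esc = √(2μ/r) = √2 × v_c = 2238 m/s.
Δv = v_esc − v_c = 655.4 m/s.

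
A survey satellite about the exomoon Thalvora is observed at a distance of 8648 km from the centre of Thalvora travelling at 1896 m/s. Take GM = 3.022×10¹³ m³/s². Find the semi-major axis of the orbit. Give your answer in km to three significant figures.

a ≈ 8900 km

r = 8.648×10⁶ m.
Specific orbital energy ε = v²/2 − μ/r = (1896)²/2 − 3.022×10¹³/8.648×10⁶ = -1.697×10⁶ J/kg.
Since ε = −μ/(2a), a = −μ/(2ε) = 8.904×10⁶ m = 8903.7 km.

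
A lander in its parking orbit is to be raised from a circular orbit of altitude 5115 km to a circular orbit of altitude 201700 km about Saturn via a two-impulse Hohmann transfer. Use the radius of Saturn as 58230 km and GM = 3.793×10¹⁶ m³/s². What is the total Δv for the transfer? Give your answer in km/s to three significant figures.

Δv_total ≈ 11.1 km/s

r₁ = 58230 + 5115 = 63345 km = 6.3345×10⁷ m.
r₂ = 58230 + 201700 = 259930 km = 2.5993×10⁸ m.
Transfer ellipse a_t = (r₁ + r₂)/2 = 1.616×10⁸ m.
At r₁: circular v_c1 = √(μ/r₁) = 24470 m/s; transfer-perikrone v_p = √[μ(2/r₁ − 1/a_t)] = 31030 m/s.
Δv₁ = v_p − v_c1 = 6561 m/s.
At r₂: circular v_c2 = √(μ/r₂) = 12080 m/s; transfer-apokrone v_a = √[μ(2/r₂ − 1/a_t)] = 7562 m/s.
Δv₂ = v_c2 − v_a = 4518 m/s.
Total Δv = Δv₁ + Δv₂ = 11080 m/s = 11.08 km/s.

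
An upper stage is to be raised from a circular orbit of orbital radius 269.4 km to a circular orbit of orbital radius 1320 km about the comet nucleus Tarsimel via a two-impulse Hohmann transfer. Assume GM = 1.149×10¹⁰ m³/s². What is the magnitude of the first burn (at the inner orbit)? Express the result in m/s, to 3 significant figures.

Δv ≈ 59.6 m/s

r₁ = 269.4 km = 2.694×10⁵ m.
r₂ = 1320 km = 1.320×10⁶ m.
Transfer ellipse a_t = (r₁ + r₂)/2 = 7.947×10⁵ m.
At r₁: circular v_c1 = √(μ/r₁) = 206.5 m/s; transfer-periapsis v_p = √[μ(2/r₁ − 1/a_t)] = 266.2 m/s.
Δv₁ = v_p − v_c1 = 59.64 m/s.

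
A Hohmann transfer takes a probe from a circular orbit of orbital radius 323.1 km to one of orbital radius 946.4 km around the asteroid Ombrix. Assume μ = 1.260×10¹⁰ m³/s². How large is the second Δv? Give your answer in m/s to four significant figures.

Δv ≈ 33.06 m/s

r₁ = 323.1 km = 3.231×10⁵ m.
r₂ = 946.4 km = 9.464×10⁵ m.
Transfer ellipse a_t = (r₁ + r₂)/2 = 6.348×10⁵ m.
At r₁: circular v_c1 = √(μ/r₁) = 197.5 m/s; transfer-periapsis v_p = √[μ(2/r₁ − 1/a_t)] = 241.1 m/s.
At r₂: circular v_c2 = √(μ/r₂) = 115.4 m/s; transfer-apoapsis v_a = √[μ(2/r₂ − 1/a_t)] = 82.32 m/s.
Δv₂ = v_c2 − v_a = 33.06 m/s.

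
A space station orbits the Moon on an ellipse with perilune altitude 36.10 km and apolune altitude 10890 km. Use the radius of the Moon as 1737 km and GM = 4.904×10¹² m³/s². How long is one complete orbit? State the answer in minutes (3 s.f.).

T ≈ 914 minutes

r_p = 1737 + 36.10 = 1773.1 km = 1.7731×10⁶ m.
r_a = 1737 + 10890 = 12627 km = 1.2627×10⁷ m.
Semi-major axis a = (r_p + r_a)/2 = (1773.1 + 12627)/2 = 7200.1 km = 7.200×10⁶ m.
By Kepler's third law T = 2π√(a³/μ) = 2π × 8.724×10³ = 5.482×10⁴ s.
= 913.6 minutes.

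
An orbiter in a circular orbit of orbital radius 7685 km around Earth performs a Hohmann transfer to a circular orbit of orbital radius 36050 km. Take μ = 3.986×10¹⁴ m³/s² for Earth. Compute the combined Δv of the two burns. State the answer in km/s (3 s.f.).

r₁ = 7685 km = 7.685×10⁶ m.
r₂ = 36050 km = 3.605×10⁷ m.
Transfer ellipse a_t = (r₁ + r₂)/2 = 2.187×10⁷ m.
At r₁: circular v_c1 = √(μ/r₁) = 7202 m/s; transfer-perigee v_p = √[μ(2/r₁ − 1/a_t)] = 9247 m/s.
Δv₁ = v_p − v_c1 = 2045 m/s.
At r₂: circular v_c2 = √(μ/r₂) = 3325 m/s; transfer-apogee v_a = √[μ(2/r₂ − 1/a_t)] = 1971 m/s.
Δv₂ = v_c2 − v_a = 1354 m/s.
Total Δv = Δv₁ + Δv₂ = 3399 m/s = 3.399 km/s.

Δv_total ≈ 3.40 km/s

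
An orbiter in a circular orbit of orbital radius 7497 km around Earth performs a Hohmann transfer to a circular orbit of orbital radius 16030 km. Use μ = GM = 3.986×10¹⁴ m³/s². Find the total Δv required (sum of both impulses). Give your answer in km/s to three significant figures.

Δv_total ≈ 2.23 km/s

r₁ = 7497 km = 7.497×10⁶ m.
r₂ = 16030 km = 1.603×10⁷ m.
Transfer ellipse a_t = (r₁ + r₂)/2 = 1.176×10⁷ m.
At r₁: circular v_c1 = √(μ/r₁) = 7292 m/s; transfer-perigee v_p = √[μ(2/r₁ − 1/a_t)] = 8512 m/s.
Δv₁ = v_p − v_c1 = 1220 m/s.
At r₂: circular v_c2 = √(μ/r₂) = 4987 m/s; transfer-apogee v_a = √[μ(2/r₂ − 1/a_t)] = 3981 m/s.
Δv₂ = v_c2 − v_a = 1006 m/s.
Total Δv = Δv₁ + Δv₂ = 2226 m/s = 2.226 km/s.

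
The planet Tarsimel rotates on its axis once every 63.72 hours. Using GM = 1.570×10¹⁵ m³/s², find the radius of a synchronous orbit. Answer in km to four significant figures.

r_sync ≈ 1.279×10⁵ km

T = 63.72 hours = 2.294×10⁵ s.
A synchronous orbit has period T, so by Kepler's third law a = (μT²/4π²)^(1/3).
μT²/4π² = 1.570×10¹⁵ × (2.294×10⁵)² / 39.48 = 2.093×10²⁴ m³.
a = 1.279×10⁸ m = 1.2791×10⁵ km.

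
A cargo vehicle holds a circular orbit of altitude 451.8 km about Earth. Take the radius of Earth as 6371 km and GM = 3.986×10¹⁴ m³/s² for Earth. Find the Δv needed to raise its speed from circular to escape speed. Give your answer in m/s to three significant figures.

Δv ≈ 3170 m/s

r = 6371 + 451.8 = 6822.8 km = 6.8228×10⁶ m.
Circular speed v_c = √(μ/r) = 7643 m/s.
Escape speed v_esc = √(2μ/r) = √2 × v_c = 10810 m/s.
Δv = v_esc − v_c = 3166 m/s.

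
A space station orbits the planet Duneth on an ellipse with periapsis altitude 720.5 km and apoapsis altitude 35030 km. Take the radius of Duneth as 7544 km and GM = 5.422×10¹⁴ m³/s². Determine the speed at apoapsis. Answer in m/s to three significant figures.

r_p = 7544 + 720.5 = 8264.5 km = 8.2645×10⁶ m.
r_a = 7544 + 35030 = 42574 km = 4.2574×10⁷ m.
Semi-major axis a = (r_p + r_a)/2 = 25419 km = 2.542×10⁷ m.
Vis-viva: v² = μ(2/r − 1/a) = 5.422×10¹⁴ × (4.698×10⁻⁸ − 3.934×10⁻⁸) = 4.141×10⁶ m²/s².
v = 2035 m/s.

v ≈ 2030 m/s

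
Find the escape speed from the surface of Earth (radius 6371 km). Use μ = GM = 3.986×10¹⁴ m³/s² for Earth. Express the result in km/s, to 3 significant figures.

v_esc ≈ 11.2 km/s

r = R = 6.371×10⁶ m.
Escape speed v_esc = √(2μ/r) = √(2 × 3.986×10¹⁴ / 6.371×10⁶) = √(1.251×10⁸) = 11190 m/s.
= 11.19 km/s.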